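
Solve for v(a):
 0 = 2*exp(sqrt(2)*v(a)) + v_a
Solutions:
 v(a) = sqrt(2)*(2*log(1/(C1 + 2*a)) - log(2))/4


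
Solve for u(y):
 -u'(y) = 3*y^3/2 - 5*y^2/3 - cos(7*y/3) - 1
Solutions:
 u(y) = C1 - 3*y^4/8 + 5*y^3/9 + y + 3*sin(7*y/3)/7


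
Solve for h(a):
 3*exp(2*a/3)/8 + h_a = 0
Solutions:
 h(a) = C1 - 9*exp(2*a/3)/16


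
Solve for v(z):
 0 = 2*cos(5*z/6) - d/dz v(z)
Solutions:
 v(z) = C1 + 12*sin(5*z/6)/5


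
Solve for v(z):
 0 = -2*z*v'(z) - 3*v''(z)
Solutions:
 v(z) = C1 + C2*erf(sqrt(3)*z/3)


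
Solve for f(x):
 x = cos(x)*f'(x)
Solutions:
 f(x) = C1 + Integral(x/cos(x), x)


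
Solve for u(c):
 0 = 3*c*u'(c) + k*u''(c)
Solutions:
 u(c) = C1 + C2*sqrt(k)*erf(sqrt(6)*c*sqrt(1/k)/2)


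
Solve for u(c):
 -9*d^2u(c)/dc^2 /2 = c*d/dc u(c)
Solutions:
 u(c) = C1 + C2*erf(c/3)


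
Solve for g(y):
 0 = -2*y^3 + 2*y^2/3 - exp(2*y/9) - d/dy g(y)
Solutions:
 g(y) = C1 - y^4/2 + 2*y^3/9 - 9*exp(2*y/9)/2


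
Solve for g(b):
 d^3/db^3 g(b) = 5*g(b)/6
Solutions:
 g(b) = C3*exp(5^(1/3)*6^(2/3)*b/6) + (C1*sin(2^(2/3)*3^(1/6)*5^(1/3)*b/4) + C2*cos(2^(2/3)*3^(1/6)*5^(1/3)*b/4))*exp(-5^(1/3)*6^(2/3)*b/12)


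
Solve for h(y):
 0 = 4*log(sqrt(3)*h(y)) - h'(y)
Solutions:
 -Integral(1/(2*log(_y) + log(3)), (_y, h(y)))/2 = C1 - y


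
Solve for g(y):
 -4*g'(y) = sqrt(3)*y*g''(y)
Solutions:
 g(y) = C1 + C2*y^(1 - 4*sqrt(3)/3)


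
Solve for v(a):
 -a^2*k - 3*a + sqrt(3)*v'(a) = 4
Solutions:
 v(a) = C1 + sqrt(3)*a^3*k/9 + sqrt(3)*a^2/2 + 4*sqrt(3)*a/3


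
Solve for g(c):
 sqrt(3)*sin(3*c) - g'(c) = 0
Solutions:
 g(c) = C1 - sqrt(3)*cos(3*c)/3


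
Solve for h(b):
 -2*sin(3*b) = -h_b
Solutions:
 h(b) = C1 - 2*cos(3*b)/3


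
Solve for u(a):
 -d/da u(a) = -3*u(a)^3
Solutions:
 u(a) = -sqrt(2)*sqrt(-1/(C1 + 3*a))/2
 u(a) = sqrt(2)*sqrt(-1/(C1 + 3*a))/2


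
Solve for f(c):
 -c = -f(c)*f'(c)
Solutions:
 f(c) = -sqrt(C1 + c^2)
 f(c) = sqrt(C1 + c^2)


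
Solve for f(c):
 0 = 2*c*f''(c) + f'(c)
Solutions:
 f(c) = C1 + C2*sqrt(c)


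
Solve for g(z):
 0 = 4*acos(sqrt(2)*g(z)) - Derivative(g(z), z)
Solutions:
 Integral(1/acos(sqrt(2)*_y), (_y, g(z))) = C1 + 4*z


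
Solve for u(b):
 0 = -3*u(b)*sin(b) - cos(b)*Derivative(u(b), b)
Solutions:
 u(b) = C1*cos(b)^3


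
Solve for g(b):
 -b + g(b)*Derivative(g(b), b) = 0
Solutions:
 g(b) = -sqrt(C1 + b^2)
 g(b) = sqrt(C1 + b^2)


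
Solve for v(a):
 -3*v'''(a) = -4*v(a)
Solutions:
 v(a) = C3*exp(6^(2/3)*a/3) + (C1*sin(2^(2/3)*3^(1/6)*a/2) + C2*cos(2^(2/3)*3^(1/6)*a/2))*exp(-6^(2/3)*a/6)


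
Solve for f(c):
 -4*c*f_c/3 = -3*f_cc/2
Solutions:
 f(c) = C1 + C2*erfi(2*c/3)


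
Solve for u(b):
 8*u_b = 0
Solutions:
 u(b) = C1


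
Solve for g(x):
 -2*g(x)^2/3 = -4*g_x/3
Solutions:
 g(x) = -2/(C1 + x)


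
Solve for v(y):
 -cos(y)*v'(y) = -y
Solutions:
 v(y) = C1 + Integral(y/cos(y), y)


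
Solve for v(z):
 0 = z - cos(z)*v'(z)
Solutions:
 v(z) = C1 + Integral(z/cos(z), z)


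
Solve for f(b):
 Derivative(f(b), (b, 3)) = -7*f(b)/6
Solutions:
 f(b) = C3*exp(-6^(2/3)*7^(1/3)*b/6) + (C1*sin(2^(2/3)*3^(1/6)*7^(1/3)*b/4) + C2*cos(2^(2/3)*3^(1/6)*7^(1/3)*b/4))*exp(6^(2/3)*7^(1/3)*b/12)


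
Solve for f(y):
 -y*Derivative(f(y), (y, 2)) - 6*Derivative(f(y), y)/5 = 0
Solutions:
 f(y) = C1 + C2/y^(1/5)


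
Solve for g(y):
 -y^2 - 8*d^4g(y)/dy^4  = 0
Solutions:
 g(y) = C1 + C2*y + C3*y^2 + C4*y^3 - y^6/2880


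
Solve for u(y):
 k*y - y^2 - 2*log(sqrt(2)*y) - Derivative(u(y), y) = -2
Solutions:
 u(y) = C1 + k*y^2/2 - y^3/3 - 2*y*log(y) - y*log(2) + 4*y


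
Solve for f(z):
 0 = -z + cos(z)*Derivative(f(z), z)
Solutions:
 f(z) = C1 + Integral(z/cos(z), z)


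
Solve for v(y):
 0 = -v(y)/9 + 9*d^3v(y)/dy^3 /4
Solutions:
 v(y) = C3*exp(6^(2/3)*y/9) + (C1*sin(2^(2/3)*3^(1/6)*y/6) + C2*cos(2^(2/3)*3^(1/6)*y/6))*exp(-6^(2/3)*y/18)


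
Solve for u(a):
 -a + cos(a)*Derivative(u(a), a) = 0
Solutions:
 u(a) = C1 + Integral(a/cos(a), a)


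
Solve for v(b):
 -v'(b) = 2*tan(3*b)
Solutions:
 v(b) = C1 + 2*log(cos(3*b))/3


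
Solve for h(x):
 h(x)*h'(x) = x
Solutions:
 h(x) = -sqrt(C1 + x^2)
 h(x) = sqrt(C1 + x^2)


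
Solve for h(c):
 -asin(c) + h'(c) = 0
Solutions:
 h(c) = C1 + c*asin(c) + sqrt(1 - c^2)


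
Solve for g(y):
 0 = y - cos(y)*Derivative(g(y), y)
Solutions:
 g(y) = C1 + Integral(y/cos(y), y)


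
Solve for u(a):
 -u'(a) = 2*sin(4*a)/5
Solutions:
 u(a) = C1 + cos(4*a)/10


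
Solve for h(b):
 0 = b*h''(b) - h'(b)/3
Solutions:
 h(b) = C1 + C2*b^(4/3)


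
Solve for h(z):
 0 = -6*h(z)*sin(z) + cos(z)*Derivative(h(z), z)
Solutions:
 h(z) = C1/cos(z)^6


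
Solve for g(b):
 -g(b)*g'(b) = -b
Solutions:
 g(b) = -sqrt(C1 + b^2)
 g(b) = sqrt(C1 + b^2)


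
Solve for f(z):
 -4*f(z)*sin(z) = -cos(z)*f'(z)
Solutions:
 f(z) = C1/cos(z)^4


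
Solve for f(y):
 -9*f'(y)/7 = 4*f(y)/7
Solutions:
 f(y) = C1*exp(-4*y/9)


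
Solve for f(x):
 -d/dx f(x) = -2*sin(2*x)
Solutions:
 f(x) = C1 - cos(2*x)


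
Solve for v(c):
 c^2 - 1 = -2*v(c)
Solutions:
 v(c) = 1/2 - c^2/2


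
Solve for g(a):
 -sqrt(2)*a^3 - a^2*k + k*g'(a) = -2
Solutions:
 g(a) = C1 + sqrt(2)*a^4/(4*k) + a^3/3 - 2*a/k


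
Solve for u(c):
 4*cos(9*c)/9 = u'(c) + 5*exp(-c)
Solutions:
 u(c) = C1 + 4*sin(9*c)/81 + 5*exp(-c)


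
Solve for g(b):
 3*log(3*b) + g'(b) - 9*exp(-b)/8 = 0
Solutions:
 g(b) = C1 - 3*b*log(b) + 3*b*(1 - log(3)) - 9*exp(-b)/8


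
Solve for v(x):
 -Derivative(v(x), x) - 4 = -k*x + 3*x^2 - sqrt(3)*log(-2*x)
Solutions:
 v(x) = C1 + k*x^2/2 - x^3 + sqrt(3)*x*log(-x) + x*(-4 - sqrt(3) + sqrt(3)*log(2))


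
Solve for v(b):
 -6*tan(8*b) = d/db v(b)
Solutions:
 v(b) = C1 + 3*log(cos(8*b))/4


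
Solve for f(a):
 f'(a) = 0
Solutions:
 f(a) = C1


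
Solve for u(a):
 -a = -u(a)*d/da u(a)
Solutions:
 u(a) = -sqrt(C1 + a^2)
 u(a) = sqrt(C1 + a^2)


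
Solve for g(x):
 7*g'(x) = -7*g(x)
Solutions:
 g(x) = C1*exp(-x)


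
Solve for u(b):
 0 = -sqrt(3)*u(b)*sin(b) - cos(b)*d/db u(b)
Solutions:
 u(b) = C1*cos(b)^(sqrt(3))


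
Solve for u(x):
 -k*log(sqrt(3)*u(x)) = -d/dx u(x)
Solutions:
 Integral(1/(2*log(_y) + log(3)), (_y, u(x))) = C1 + k*x/2


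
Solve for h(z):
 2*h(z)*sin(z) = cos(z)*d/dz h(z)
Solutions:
 h(z) = C1/cos(z)^2


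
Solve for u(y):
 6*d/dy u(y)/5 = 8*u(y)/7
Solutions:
 u(y) = C1*exp(20*y/21)


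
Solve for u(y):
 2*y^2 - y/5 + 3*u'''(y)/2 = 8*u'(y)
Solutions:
 u(y) = C1 + C2*exp(-4*sqrt(3)*y/3) + C3*exp(4*sqrt(3)*y/3) + y^3/12 - y^2/80 + 3*y/32


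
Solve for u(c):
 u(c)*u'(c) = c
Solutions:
 u(c) = -sqrt(C1 + c^2)
 u(c) = sqrt(C1 + c^2)


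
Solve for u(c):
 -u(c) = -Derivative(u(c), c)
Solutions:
 u(c) = C1*exp(c)


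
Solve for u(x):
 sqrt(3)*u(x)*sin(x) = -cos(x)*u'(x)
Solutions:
 u(x) = C1*cos(x)^(sqrt(3))


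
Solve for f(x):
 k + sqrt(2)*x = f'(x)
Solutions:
 f(x) = C1 + k*x + sqrt(2)*x^2/2


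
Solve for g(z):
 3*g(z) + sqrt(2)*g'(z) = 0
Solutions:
 g(z) = C1*exp(-3*sqrt(2)*z/2)


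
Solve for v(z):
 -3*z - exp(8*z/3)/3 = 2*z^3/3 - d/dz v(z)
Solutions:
 v(z) = C1 + z^4/6 + 3*z^2/2 + exp(8*z/3)/8


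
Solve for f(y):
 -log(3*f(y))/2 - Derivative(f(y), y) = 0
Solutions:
 2*Integral(1/(log(_y) + log(3)), (_y, f(y))) = C1 - y


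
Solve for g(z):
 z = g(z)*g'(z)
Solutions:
 g(z) = -sqrt(C1 + z^2)
 g(z) = sqrt(C1 + z^2)


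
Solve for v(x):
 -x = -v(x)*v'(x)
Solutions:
 v(x) = -sqrt(C1 + x^2)
 v(x) = sqrt(C1 + x^2)


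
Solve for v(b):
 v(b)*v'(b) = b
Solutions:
 v(b) = -sqrt(C1 + b^2)
 v(b) = sqrt(C1 + b^2)


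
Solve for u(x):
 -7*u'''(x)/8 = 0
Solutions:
 u(x) = C1 + C2*x + C3*x^2


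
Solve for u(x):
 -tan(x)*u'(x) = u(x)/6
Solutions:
 u(x) = C1/sin(x)^(1/6)


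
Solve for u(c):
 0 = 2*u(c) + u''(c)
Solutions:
 u(c) = C1*sin(sqrt(2)*c) + C2*cos(sqrt(2)*c)


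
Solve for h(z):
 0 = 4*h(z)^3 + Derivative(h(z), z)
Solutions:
 h(z) = -sqrt(2)*sqrt(-1/(C1 - 4*z))/2
 h(z) = sqrt(2)*sqrt(-1/(C1 - 4*z))/2


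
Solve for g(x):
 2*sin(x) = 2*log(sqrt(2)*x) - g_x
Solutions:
 g(x) = C1 + 2*x*log(x) - 2*x + x*log(2) + 2*cos(x)


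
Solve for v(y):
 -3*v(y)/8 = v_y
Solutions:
 v(y) = C1*exp(-3*y/8)


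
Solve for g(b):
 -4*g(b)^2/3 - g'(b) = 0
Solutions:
 g(b) = 3/(C1 + 4*b)


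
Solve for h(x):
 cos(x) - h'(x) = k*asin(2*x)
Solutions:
 h(x) = C1 - k*(x*asin(2*x) + sqrt(1 - 4*x^2)/2) + sin(x)


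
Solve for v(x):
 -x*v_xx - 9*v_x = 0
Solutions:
 v(x) = C1 + C2/x^8


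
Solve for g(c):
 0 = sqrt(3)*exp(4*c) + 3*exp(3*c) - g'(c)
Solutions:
 g(c) = C1 + sqrt(3)*exp(4*c)/4 + exp(3*c)


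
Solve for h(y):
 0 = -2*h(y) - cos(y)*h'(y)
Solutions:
 h(y) = C1*(sin(y) - 1)/(sin(y) + 1)


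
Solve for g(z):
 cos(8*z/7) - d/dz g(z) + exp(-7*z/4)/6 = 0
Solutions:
 g(z) = C1 + 7*sin(8*z/7)/8 - 2*exp(-7*z/4)/21


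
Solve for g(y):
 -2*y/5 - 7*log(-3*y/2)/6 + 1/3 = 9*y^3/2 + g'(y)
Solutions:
 g(y) = C1 - 9*y^4/8 - y^2/5 - 7*y*log(-y)/6 + y*(-7*log(3) + 7*log(2) + 9)/6


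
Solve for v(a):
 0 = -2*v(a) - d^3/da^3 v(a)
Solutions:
 v(a) = C3*exp(-2^(1/3)*a) + (C1*sin(2^(1/3)*sqrt(3)*a/2) + C2*cos(2^(1/3)*sqrt(3)*a/2))*exp(2^(1/3)*a/2)


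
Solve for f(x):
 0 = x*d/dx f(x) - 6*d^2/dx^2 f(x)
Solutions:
 f(x) = C1 + C2*erfi(sqrt(3)*x/6)


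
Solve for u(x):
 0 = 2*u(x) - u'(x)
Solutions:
 u(x) = C1*exp(2*x)


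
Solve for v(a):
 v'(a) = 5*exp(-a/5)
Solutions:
 v(a) = C1 - 25*exp(-a/5)


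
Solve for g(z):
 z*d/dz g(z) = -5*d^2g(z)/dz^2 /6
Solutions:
 g(z) = C1 + C2*erf(sqrt(15)*z/5)


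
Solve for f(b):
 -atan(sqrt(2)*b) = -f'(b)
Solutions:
 f(b) = C1 + b*atan(sqrt(2)*b) - sqrt(2)*log(2*b^2 + 1)/4


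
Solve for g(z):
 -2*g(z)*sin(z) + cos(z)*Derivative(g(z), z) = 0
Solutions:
 g(z) = C1/cos(z)^2


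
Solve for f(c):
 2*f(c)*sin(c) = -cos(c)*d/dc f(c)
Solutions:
 f(c) = C1*cos(c)^2


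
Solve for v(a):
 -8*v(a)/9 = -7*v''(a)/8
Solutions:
 v(a) = C1*exp(-8*sqrt(7)*a/21) + C2*exp(8*sqrt(7)*a/21)


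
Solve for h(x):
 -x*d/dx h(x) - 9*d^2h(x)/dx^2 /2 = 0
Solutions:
 h(x) = C1 + C2*erf(x/3)


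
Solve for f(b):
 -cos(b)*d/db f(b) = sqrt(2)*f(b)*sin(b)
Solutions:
 f(b) = C1*cos(b)^(sqrt(2))


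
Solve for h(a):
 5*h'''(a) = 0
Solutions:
 h(a) = C1 + C2*a + C3*a^2


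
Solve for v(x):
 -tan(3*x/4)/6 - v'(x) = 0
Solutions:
 v(x) = C1 + 2*log(cos(3*x/4))/9


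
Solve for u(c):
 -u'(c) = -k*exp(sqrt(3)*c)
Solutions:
 u(c) = C1 + sqrt(3)*k*exp(sqrt(3)*c)/3


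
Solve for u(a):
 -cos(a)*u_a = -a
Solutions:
 u(a) = C1 + Integral(a/cos(a), a)


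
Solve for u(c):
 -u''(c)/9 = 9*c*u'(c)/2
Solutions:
 u(c) = C1 + C2*erf(9*c/2)


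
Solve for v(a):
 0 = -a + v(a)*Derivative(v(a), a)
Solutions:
 v(a) = -sqrt(C1 + a^2)
 v(a) = sqrt(C1 + a^2)


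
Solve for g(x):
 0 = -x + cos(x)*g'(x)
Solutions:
 g(x) = C1 + Integral(x/cos(x), x)


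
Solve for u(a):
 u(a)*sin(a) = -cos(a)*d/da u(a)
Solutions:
 u(a) = C1*cos(a)


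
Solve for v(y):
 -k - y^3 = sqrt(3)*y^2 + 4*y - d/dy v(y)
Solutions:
 v(y) = C1 + k*y + y^4/4 + sqrt(3)*y^3/3 + 2*y^2


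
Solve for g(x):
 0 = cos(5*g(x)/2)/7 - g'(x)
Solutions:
 -x/7 - log(sin(5*g(x)/2) - 1)/5 + log(sin(5*g(x)/2) + 1)/5 = C1


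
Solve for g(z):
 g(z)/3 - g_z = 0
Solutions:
 g(z) = C1*exp(z/3)


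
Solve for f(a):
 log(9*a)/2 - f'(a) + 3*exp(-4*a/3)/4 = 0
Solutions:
 f(a) = C1 + a*log(a)/2 + a*(-1/2 + log(3)) - 9*exp(-4*a/3)/16


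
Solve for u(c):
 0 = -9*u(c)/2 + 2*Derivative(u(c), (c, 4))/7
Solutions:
 u(c) = C1*exp(-sqrt(6)*7^(1/4)*c/2) + C2*exp(sqrt(6)*7^(1/4)*c/2) + C3*sin(sqrt(6)*7^(1/4)*c/2) + C4*cos(sqrt(6)*7^(1/4)*c/2)


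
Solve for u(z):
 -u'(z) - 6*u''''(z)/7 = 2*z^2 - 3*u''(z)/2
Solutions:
 u(z) = C1 + C2*exp(21^(1/3)*z*(21^(1/3)/(sqrt(15) + 6)^(1/3) + (sqrt(15) + 6)^(1/3))/12)*sin(3^(1/6)*7^(1/3)*z*(-3^(2/3)*(sqrt(15) + 6)^(1/3) + 3*7^(1/3)/(sqrt(15) + 6)^(1/3))/12) + C3*exp(21^(1/3)*z*(21^(1/3)/(sqrt(15) + 6)^(1/3) + (sqrt(15) + 6)^(1/3))/12)*cos(3^(1/6)*7^(1/3)*z*(-3^(2/3)*(sqrt(15) + 6)^(1/3) + 3*7^(1/3)/(sqrt(15) + 6)^(1/3))/12) + C4*exp(-21^(1/3)*z*(21^(1/3)/(sqrt(15) + 6)^(1/3) + (sqrt(15) + 6)^(1/3))/6) - 2*z^3/3 - 3*z^2 - 9*z


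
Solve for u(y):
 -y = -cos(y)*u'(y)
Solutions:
 u(y) = C1 + Integral(y/cos(y), y)


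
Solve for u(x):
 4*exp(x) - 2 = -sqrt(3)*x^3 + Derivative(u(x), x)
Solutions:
 u(x) = C1 + sqrt(3)*x^4/4 - 2*x + 4*exp(x)


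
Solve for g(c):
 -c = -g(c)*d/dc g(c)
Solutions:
 g(c) = -sqrt(C1 + c^2)
 g(c) = sqrt(C1 + c^2)


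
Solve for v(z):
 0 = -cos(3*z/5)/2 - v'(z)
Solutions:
 v(z) = C1 - 5*sin(3*z/5)/6


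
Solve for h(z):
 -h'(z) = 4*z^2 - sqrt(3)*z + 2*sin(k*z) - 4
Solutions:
 h(z) = C1 - 4*z^3/3 + sqrt(3)*z^2/2 + 4*z + 2*cos(k*z)/k


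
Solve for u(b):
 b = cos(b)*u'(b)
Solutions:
 u(b) = C1 + Integral(b/cos(b), b)


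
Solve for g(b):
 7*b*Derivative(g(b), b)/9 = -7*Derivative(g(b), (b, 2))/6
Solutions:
 g(b) = C1 + C2*erf(sqrt(3)*b/3)


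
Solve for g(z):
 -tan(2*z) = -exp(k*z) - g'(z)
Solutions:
 g(z) = C1 - Piecewise((exp(k*z)/k, Ne(k, 0)), (z, True)) - log(cos(2*z))/2


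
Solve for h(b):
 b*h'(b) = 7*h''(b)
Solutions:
 h(b) = C1 + C2*erfi(sqrt(14)*b/14)


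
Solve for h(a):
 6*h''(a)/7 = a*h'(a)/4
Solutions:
 h(a) = C1 + C2*erfi(sqrt(21)*a/12)


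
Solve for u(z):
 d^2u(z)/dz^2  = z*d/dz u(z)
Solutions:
 u(z) = C1 + C2*erfi(sqrt(2)*z/2)


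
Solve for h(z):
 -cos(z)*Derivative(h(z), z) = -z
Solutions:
 h(z) = C1 + Integral(z/cos(z), z)


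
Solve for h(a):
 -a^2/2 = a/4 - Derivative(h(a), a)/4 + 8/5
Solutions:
 h(a) = C1 + 2*a^3/3 + a^2/2 + 32*a/5


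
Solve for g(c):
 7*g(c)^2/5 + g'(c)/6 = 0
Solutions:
 g(c) = 5/(C1 + 42*c)


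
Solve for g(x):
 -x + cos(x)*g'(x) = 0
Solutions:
 g(x) = C1 + Integral(x/cos(x), x)


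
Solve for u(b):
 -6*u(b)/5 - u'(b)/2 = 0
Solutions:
 u(b) = C1*exp(-12*b/5)


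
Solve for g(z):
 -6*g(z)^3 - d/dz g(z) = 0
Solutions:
 g(z) = -sqrt(2)*sqrt(-1/(C1 - 6*z))/2
 g(z) = sqrt(2)*sqrt(-1/(C1 - 6*z))/2


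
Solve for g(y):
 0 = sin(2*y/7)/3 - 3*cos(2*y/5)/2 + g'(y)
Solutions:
 g(y) = C1 + 15*sin(2*y/5)/4 + 7*cos(2*y/7)/6


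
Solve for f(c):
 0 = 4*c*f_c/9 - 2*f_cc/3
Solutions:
 f(c) = C1 + C2*erfi(sqrt(3)*c/3)


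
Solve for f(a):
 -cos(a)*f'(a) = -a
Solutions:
 f(a) = C1 + Integral(a/cos(a), a)


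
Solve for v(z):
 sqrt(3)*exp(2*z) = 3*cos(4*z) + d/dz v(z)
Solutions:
 v(z) = C1 + sqrt(3)*exp(2*z)/2 - 3*sin(4*z)/4


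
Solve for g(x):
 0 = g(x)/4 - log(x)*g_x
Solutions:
 g(x) = C1*exp(li(x)/4)


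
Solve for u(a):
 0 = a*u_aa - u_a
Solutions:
 u(a) = C1 + C2*a^2


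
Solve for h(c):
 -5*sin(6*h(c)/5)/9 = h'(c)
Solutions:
 5*c/9 + 5*log(cos(6*h(c)/5) - 1)/12 - 5*log(cos(6*h(c)/5) + 1)/12 = C1


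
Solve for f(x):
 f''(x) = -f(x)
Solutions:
 f(x) = C1*sin(x) + C2*cos(x)


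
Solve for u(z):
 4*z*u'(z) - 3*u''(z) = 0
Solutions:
 u(z) = C1 + C2*erfi(sqrt(6)*z/3)


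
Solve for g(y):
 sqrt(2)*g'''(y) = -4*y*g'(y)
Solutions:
 g(y) = C1 + Integral(C2*airyai(-sqrt(2)*y) + C3*airybi(-sqrt(2)*y), y)


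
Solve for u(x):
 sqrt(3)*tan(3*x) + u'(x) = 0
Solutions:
 u(x) = C1 + sqrt(3)*log(cos(3*x))/3


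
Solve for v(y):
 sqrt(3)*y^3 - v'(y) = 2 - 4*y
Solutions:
 v(y) = C1 + sqrt(3)*y^4/4 + 2*y^2 - 2*y


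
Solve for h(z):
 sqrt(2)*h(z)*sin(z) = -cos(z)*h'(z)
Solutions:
 h(z) = C1*cos(z)^(sqrt(2))


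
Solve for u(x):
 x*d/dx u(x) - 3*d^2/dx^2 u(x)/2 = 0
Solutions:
 u(x) = C1 + C2*erfi(sqrt(3)*x/3)


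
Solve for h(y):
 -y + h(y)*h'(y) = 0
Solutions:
 h(y) = -sqrt(C1 + y^2)
 h(y) = sqrt(C1 + y^2)


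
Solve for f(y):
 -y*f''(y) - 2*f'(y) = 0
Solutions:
 f(y) = C1 + C2/y


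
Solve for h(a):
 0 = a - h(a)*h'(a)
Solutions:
 h(a) = -sqrt(C1 + a^2)
 h(a) = sqrt(C1 + a^2)


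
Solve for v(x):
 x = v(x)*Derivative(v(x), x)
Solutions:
 v(x) = -sqrt(C1 + x^2)
 v(x) = sqrt(C1 + x^2)


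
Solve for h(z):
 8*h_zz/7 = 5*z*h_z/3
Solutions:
 h(z) = C1 + C2*erfi(sqrt(105)*z/12)


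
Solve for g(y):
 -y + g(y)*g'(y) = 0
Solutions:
 g(y) = -sqrt(C1 + y^2)
 g(y) = sqrt(C1 + y^2)


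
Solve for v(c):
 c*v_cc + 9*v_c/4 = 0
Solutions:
 v(c) = C1 + C2/c^(5/4)


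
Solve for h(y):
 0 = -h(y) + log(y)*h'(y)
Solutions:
 h(y) = C1*exp(li(y))


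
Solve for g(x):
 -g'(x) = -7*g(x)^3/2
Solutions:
 g(x) = -sqrt(-1/(C1 + 7*x))
 g(x) = sqrt(-1/(C1 + 7*x))


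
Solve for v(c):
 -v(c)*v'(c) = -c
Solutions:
 v(c) = -sqrt(C1 + c^2)
 v(c) = sqrt(C1 + c^2)


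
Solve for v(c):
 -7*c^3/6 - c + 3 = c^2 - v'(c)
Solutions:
 v(c) = C1 + 7*c^4/24 + c^3/3 + c^2/2 - 3*c


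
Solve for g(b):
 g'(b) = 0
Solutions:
 g(b) = C1


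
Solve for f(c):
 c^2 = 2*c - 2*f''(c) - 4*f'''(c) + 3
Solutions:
 f(c) = C1 + C2*c + C3*exp(-c/2) - c^4/24 + c^3/2 - 9*c^2/4


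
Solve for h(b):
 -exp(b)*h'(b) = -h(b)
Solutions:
 h(b) = C1*exp(-exp(-b))


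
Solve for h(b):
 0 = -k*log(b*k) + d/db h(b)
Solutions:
 h(b) = C1 + b*k*log(b*k) - b*k


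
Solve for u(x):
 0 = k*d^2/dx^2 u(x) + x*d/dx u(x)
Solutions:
 u(x) = C1 + C2*sqrt(k)*erf(sqrt(2)*x*sqrt(1/k)/2)


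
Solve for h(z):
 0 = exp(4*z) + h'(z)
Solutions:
 h(z) = C1 - exp(4*z)/4


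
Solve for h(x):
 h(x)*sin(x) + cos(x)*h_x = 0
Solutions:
 h(x) = C1*cos(x)


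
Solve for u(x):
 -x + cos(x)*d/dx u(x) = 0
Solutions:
 u(x) = C1 + Integral(x/cos(x), x)


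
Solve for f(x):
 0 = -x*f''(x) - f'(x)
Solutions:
 f(x) = C1 + C2*log(x)


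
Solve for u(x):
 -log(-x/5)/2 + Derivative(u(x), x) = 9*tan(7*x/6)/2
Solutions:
 u(x) = C1 + x*log(-x)/2 - x*log(5)/2 - x/2 - 27*log(cos(7*x/6))/7


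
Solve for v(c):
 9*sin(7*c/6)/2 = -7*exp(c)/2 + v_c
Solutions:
 v(c) = C1 + 7*exp(c)/2 - 27*cos(7*c/6)/7


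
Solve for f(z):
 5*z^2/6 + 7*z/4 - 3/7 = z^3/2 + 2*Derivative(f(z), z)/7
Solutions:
 f(z) = C1 - 7*z^4/16 + 35*z^3/36 + 49*z^2/16 - 3*z/2


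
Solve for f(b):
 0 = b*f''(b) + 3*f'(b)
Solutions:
 f(b) = C1 + C2/b^2


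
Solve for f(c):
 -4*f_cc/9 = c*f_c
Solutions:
 f(c) = C1 + C2*erf(3*sqrt(2)*c/4)


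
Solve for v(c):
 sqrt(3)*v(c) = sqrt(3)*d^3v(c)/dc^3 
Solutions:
 v(c) = C3*exp(c) + (C1*sin(sqrt(3)*c/2) + C2*cos(sqrt(3)*c/2))*exp(-c/2)


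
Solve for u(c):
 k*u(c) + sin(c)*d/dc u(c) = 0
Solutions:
 u(c) = C1*exp(k*(-log(cos(c) - 1) + log(cos(c) + 1))/2)


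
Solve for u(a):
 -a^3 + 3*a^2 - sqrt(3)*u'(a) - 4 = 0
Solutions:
 u(a) = C1 - sqrt(3)*a^4/12 + sqrt(3)*a^3/3 - 4*sqrt(3)*a/3


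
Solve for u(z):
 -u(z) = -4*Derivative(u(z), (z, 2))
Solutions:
 u(z) = C1*exp(-z/2) + C2*exp(z/2)


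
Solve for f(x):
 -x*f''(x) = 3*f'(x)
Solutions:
 f(x) = C1 + C2/x^2


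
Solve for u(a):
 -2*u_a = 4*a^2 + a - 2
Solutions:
 u(a) = C1 - 2*a^3/3 - a^2/4 + a


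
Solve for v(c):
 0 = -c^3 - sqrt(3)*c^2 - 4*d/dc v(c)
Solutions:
 v(c) = C1 - c^4/16 - sqrt(3)*c^3/12


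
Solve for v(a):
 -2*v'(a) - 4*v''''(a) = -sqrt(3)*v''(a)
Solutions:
 v(a) = C1 + C2*exp(a*(3^(5/6)/(sqrt(36 - sqrt(3)) + 6)^(1/3) + 3^(2/3)*(sqrt(36 - sqrt(3)) + 6)^(1/3))/12)*sin(a*(-3^(1/6)*(sqrt(36 - sqrt(3)) + 6)^(1/3) + 3^(1/3)/(sqrt(36 - sqrt(3)) + 6)^(1/3))/4) + C3*exp(a*(3^(5/6)/(sqrt(36 - sqrt(3)) + 6)^(1/3) + 3^(2/3)*(sqrt(36 - sqrt(3)) + 6)^(1/3))/12)*cos(a*(-3^(1/6)*(sqrt(36 - sqrt(3)) + 6)^(1/3) + 3^(1/3)/(sqrt(36 - sqrt(3)) + 6)^(1/3))/4) + C4*exp(-a*(3^(5/6)/(sqrt(36 - sqrt(3)) + 6)^(1/3) + 3^(2/3)*(sqrt(36 - sqrt(3)) + 6)^(1/3))/6)


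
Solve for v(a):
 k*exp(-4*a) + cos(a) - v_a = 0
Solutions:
 v(a) = C1 - k*exp(-4*a)/4 + sin(a)


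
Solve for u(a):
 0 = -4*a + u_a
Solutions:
 u(a) = C1 + 2*a^2


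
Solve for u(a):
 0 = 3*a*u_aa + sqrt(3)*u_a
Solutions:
 u(a) = C1 + C2*a^(1 - sqrt(3)/3)


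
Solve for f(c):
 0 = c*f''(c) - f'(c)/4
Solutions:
 f(c) = C1 + C2*c^(5/4)


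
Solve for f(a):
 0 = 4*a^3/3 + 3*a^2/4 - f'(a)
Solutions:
 f(a) = C1 + a^4/3 + a^3/4


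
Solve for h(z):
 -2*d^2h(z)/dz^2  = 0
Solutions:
 h(z) = C1 + C2*z


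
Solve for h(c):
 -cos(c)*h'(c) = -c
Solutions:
 h(c) = C1 + Integral(c/cos(c), c)


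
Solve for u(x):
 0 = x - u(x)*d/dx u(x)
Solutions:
 u(x) = -sqrt(C1 + x^2)
 u(x) = sqrt(C1 + x^2)


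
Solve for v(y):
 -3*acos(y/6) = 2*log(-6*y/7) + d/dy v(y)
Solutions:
 v(y) = C1 - 2*y*log(-y) - 3*y*acos(y/6) - 2*y*log(6) + 2*y + 2*y*log(7) + 3*sqrt(36 - y^2)


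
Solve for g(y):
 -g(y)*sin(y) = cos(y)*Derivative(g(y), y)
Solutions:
 g(y) = C1*cos(y)


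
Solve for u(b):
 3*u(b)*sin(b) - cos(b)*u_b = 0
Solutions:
 u(b) = C1/cos(b)^3


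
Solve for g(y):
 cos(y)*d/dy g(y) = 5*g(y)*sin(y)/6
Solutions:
 g(y) = C1/cos(y)^(5/6)


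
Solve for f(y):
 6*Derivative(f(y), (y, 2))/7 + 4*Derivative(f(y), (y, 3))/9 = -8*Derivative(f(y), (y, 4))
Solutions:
 f(y) = C1 + C2*y + (C3*sin(sqrt(6755)*y/252) + C4*cos(sqrt(6755)*y/252))*exp(-y/36)


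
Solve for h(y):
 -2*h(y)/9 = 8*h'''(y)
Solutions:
 h(y) = C3*exp(-6^(1/3)*y/6) + (C1*sin(2^(1/3)*3^(5/6)*y/12) + C2*cos(2^(1/3)*3^(5/6)*y/12))*exp(6^(1/3)*y/12)


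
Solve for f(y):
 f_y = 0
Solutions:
 f(y) = C1


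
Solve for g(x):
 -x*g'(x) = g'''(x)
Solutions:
 g(x) = C1 + Integral(C2*airyai(-x) + C3*airybi(-x), x)


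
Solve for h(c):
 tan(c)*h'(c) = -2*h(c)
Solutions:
 h(c) = C1/sin(c)^2


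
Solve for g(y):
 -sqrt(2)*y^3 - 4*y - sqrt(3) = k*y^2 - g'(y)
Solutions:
 g(y) = C1 + k*y^3/3 + sqrt(2)*y^4/4 + 2*y^2 + sqrt(3)*y


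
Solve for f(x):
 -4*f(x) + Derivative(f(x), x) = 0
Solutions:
 f(x) = C1*exp(4*x)


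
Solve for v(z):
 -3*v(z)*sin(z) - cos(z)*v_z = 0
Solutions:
 v(z) = C1*cos(z)^3


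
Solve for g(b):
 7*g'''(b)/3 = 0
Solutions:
 g(b) = C1 + C2*b + C3*b^2


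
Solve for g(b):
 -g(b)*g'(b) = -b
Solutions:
 g(b) = -sqrt(C1 + b^2)
 g(b) = sqrt(C1 + b^2)


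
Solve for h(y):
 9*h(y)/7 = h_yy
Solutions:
 h(y) = C1*exp(-3*sqrt(7)*y/7) + C2*exp(3*sqrt(7)*y/7)


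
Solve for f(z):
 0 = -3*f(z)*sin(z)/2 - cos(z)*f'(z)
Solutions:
 f(z) = C1*cos(z)^(3/2)


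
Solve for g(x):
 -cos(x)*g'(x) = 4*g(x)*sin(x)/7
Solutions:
 g(x) = C1*cos(x)^(4/7)


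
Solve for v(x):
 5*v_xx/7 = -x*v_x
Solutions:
 v(x) = C1 + C2*erf(sqrt(70)*x/10)


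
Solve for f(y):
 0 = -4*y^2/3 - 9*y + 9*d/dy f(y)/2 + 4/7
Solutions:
 f(y) = C1 + 8*y^3/81 + y^2 - 8*y/63


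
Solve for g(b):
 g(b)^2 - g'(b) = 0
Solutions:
 g(b) = -1/(C1 + b)


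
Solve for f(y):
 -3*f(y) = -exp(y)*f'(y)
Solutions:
 f(y) = C1*exp(-3*exp(-y))


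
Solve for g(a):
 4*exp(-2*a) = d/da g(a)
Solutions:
 g(a) = C1 - 2*exp(-2*a)


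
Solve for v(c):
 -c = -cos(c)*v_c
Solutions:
 v(c) = C1 + Integral(c/cos(c), c)


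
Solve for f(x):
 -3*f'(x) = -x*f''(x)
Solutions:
 f(x) = C1 + C2*x^4


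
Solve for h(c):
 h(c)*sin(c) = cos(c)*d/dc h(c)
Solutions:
 h(c) = C1/cos(c)


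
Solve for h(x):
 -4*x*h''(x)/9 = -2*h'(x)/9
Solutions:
 h(x) = C1 + C2*x^(3/2)


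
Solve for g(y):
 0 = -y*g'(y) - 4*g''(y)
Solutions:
 g(y) = C1 + C2*erf(sqrt(2)*y/4)


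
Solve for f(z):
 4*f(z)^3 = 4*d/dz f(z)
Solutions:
 f(z) = -sqrt(2)*sqrt(-1/(C1 + z))/2
 f(z) = sqrt(2)*sqrt(-1/(C1 + z))/2


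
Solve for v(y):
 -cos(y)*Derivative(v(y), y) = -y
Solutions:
 v(y) = C1 + Integral(y/cos(y), y)


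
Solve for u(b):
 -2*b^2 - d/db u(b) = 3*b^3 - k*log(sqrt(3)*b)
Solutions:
 u(b) = C1 - 3*b^4/4 - 2*b^3/3 + b*k*log(b) - b*k + b*k*log(3)/2


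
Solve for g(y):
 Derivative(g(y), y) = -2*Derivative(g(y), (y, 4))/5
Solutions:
 g(y) = C1 + C4*exp(-2^(2/3)*5^(1/3)*y/2) + (C2*sin(2^(2/3)*sqrt(3)*5^(1/3)*y/4) + C3*cos(2^(2/3)*sqrt(3)*5^(1/3)*y/4))*exp(2^(2/3)*5^(1/3)*y/4)


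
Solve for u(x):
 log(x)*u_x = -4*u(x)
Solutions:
 u(x) = C1*exp(-4*li(x))


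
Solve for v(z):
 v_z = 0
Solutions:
 v(z) = C1


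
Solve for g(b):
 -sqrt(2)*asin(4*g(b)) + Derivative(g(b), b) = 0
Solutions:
 Integral(1/asin(4*_y), (_y, g(b))) = C1 + sqrt(2)*b


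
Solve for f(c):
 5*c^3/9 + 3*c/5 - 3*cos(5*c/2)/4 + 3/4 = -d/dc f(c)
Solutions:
 f(c) = C1 - 5*c^4/36 - 3*c^2/10 - 3*c/4 + 3*sin(5*c/2)/10


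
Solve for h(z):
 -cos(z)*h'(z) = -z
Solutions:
 h(z) = C1 + Integral(z/cos(z), z)


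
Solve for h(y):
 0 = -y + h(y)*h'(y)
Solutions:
 h(y) = -sqrt(C1 + y^2)
 h(y) = sqrt(C1 + y^2)


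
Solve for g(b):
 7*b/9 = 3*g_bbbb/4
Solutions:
 g(b) = C1 + C2*b + C3*b^2 + C4*b^3 + 7*b^5/810


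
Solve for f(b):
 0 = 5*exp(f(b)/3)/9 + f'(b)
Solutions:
 f(b) = 3*log(1/(C1 + 5*b)) + 9*log(3)


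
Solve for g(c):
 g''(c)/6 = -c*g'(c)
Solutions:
 g(c) = C1 + C2*erf(sqrt(3)*c)


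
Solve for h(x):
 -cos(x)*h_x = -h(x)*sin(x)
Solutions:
 h(x) = C1/cos(x)


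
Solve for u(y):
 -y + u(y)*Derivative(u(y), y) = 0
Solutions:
 u(y) = -sqrt(C1 + y^2)
 u(y) = sqrt(C1 + y^2)


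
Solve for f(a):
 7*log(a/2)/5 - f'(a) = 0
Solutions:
 f(a) = C1 + 7*a*log(a)/5 - 7*a/5 - 7*a*log(2)/5


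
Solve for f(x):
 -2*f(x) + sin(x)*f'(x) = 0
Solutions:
 f(x) = C1*(cos(x) - 1)/(cos(x) + 1)


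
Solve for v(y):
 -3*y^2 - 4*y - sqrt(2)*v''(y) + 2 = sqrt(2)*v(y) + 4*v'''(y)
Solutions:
 v(y) = C1*exp(y*(-2*sqrt(2) + 2^(2/3)/(12*sqrt(165) + 109*sqrt(2))^(1/3) + 2^(1/3)*(12*sqrt(165) + 109*sqrt(2))^(1/3))/24)*sin(2^(1/3)*sqrt(3)*y*(-(12*sqrt(165) + 109*sqrt(2))^(1/3) + 2^(1/3)/(12*sqrt(165) + 109*sqrt(2))^(1/3))/24) + C2*exp(y*(-2*sqrt(2) + 2^(2/3)/(12*sqrt(165) + 109*sqrt(2))^(1/3) + 2^(1/3)*(12*sqrt(165) + 109*sqrt(2))^(1/3))/24)*cos(2^(1/3)*sqrt(3)*y*(-(12*sqrt(165) + 109*sqrt(2))^(1/3) + 2^(1/3)/(12*sqrt(165) + 109*sqrt(2))^(1/3))/24) + C3*exp(-y*(2^(2/3)/(12*sqrt(165) + 109*sqrt(2))^(1/3) + sqrt(2) + 2^(1/3)*(12*sqrt(165) + 109*sqrt(2))^(1/3))/12) - 3*sqrt(2)*y^2/2 - 2*sqrt(2)*y + 4*sqrt(2)


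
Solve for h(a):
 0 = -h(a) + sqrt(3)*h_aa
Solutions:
 h(a) = C1*exp(-3^(3/4)*a/3) + C2*exp(3^(3/4)*a/3)


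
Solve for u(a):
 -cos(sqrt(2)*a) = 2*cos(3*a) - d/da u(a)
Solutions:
 u(a) = C1 + 2*sin(3*a)/3 + sqrt(2)*sin(sqrt(2)*a)/2


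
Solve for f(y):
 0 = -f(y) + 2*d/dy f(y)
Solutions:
 f(y) = C1*exp(y/2)


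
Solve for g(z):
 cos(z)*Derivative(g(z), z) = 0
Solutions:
 g(z) = C1


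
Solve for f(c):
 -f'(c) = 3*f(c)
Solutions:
 f(c) = C1*exp(-3*c)


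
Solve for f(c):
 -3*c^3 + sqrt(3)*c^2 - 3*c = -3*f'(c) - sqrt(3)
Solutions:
 f(c) = C1 + c^4/4 - sqrt(3)*c^3/9 + c^2/2 - sqrt(3)*c/3


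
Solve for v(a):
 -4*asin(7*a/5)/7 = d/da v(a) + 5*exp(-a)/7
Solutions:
 v(a) = C1 - 4*a*asin(7*a/5)/7 - 4*sqrt(25 - 49*a^2)/49 + 5*exp(-a)/7


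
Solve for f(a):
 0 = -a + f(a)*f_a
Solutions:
 f(a) = -sqrt(C1 + a^2)
 f(a) = sqrt(C1 + a^2)


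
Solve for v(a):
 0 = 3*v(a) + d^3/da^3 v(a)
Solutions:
 v(a) = C3*exp(-3^(1/3)*a) + (C1*sin(3^(5/6)*a/2) + C2*cos(3^(5/6)*a/2))*exp(3^(1/3)*a/2)


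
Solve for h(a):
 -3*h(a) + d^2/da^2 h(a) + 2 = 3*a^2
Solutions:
 h(a) = C1*exp(-sqrt(3)*a) + C2*exp(sqrt(3)*a) - a^2


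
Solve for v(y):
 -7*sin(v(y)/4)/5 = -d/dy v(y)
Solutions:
 -7*y/5 + 2*log(cos(v(y)/4) - 1) - 2*log(cos(v(y)/4) + 1) = C1


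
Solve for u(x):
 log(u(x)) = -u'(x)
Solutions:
 li(u(x)) = C1 - x


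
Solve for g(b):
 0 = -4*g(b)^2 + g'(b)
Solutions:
 g(b) = -1/(C1 + 4*b)


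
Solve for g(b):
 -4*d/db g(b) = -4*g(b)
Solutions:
 g(b) = C1*exp(b)


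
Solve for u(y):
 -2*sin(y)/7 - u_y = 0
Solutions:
 u(y) = C1 + 2*cos(y)/7


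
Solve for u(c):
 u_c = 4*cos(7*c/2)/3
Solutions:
 u(c) = C1 + 8*sin(7*c/2)/21


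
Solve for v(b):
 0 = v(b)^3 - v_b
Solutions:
 v(b) = -sqrt(2)*sqrt(-1/(C1 + b))/2
 v(b) = sqrt(2)*sqrt(-1/(C1 + b))/2


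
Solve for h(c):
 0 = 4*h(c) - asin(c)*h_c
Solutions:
 h(c) = C1*exp(4*Integral(1/asin(c), c))


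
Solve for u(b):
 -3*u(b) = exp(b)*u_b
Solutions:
 u(b) = C1*exp(3*exp(-b))


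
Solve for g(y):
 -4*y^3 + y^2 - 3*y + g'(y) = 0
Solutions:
 g(y) = C1 + y^4 - y^3/3 + 3*y^2/2


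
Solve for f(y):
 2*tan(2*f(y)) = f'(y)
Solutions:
 f(y) = -asin(C1*exp(4*y))/2 + pi/2
 f(y) = asin(C1*exp(4*y))/2


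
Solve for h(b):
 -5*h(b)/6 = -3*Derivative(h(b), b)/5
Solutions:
 h(b) = C1*exp(25*b/18)


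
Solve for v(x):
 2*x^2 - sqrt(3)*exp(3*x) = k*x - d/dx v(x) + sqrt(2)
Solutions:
 v(x) = C1 + k*x^2/2 - 2*x^3/3 + sqrt(2)*x + sqrt(3)*exp(3*x)/3


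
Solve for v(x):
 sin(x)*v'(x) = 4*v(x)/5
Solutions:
 v(x) = C1*(cos(x) - 1)^(2/5)/(cos(x) + 1)^(2/5)


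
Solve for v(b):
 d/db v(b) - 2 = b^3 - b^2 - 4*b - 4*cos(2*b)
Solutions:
 v(b) = C1 + b^4/4 - b^3/3 - 2*b^2 + 2*b - 2*sin(2*b)


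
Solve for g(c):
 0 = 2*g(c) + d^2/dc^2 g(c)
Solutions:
 g(c) = C1*sin(sqrt(2)*c) + C2*cos(sqrt(2)*c)


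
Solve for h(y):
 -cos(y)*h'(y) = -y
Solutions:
 h(y) = C1 + Integral(y/cos(y), y)


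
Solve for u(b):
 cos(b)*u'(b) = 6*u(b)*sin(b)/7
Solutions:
 u(b) = C1/cos(b)^(6/7)


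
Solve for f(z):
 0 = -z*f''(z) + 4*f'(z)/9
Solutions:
 f(z) = C1 + C2*z^(13/9)


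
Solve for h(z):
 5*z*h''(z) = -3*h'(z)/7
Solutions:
 h(z) = C1 + C2*z^(32/35)


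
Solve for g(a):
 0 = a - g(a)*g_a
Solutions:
 g(a) = -sqrt(C1 + a^2)
 g(a) = sqrt(C1 + a^2)


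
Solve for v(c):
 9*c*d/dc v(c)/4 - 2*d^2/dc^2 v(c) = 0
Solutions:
 v(c) = C1 + C2*erfi(3*c/4)


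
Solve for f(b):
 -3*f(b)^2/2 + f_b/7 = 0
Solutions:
 f(b) = -2/(C1 + 21*b)


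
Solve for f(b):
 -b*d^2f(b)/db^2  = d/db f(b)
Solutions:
 f(b) = C1 + C2*log(b)


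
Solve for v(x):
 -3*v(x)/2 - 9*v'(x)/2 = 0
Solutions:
 v(x) = C1*exp(-x/3)


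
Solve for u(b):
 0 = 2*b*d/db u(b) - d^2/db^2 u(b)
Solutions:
 u(b) = C1 + C2*erfi(b)


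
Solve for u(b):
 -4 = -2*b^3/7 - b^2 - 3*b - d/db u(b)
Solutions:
 u(b) = C1 - b^4/14 - b^3/3 - 3*b^2/2 + 4*b


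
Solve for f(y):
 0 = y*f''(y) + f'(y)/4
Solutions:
 f(y) = C1 + C2*y^(3/4)


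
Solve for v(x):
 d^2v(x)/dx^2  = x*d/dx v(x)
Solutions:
 v(x) = C1 + C2*erfi(sqrt(2)*x/2)


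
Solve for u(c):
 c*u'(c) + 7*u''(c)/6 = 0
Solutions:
 u(c) = C1 + C2*erf(sqrt(21)*c/7)


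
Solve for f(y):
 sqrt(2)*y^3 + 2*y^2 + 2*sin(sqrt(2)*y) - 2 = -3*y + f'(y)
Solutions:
 f(y) = C1 + sqrt(2)*y^4/4 + 2*y^3/3 + 3*y^2/2 - 2*y - sqrt(2)*cos(sqrt(2)*y)


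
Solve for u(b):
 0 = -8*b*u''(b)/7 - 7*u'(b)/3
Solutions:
 u(b) = C1 + C2/b^(25/24)


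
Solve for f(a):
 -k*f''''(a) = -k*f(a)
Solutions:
 f(a) = C1*exp(-a) + C2*exp(a) + C3*sin(a) + C4*cos(a)


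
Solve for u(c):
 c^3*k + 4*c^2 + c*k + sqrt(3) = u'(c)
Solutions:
 u(c) = C1 + c^4*k/4 + 4*c^3/3 + c^2*k/2 + sqrt(3)*c


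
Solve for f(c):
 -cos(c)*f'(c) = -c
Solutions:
 f(c) = C1 + Integral(c/cos(c), c)


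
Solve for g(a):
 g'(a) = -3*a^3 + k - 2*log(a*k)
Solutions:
 g(a) = C1 - 3*a^4/4 + a*(k + 2) - 2*a*log(a*k)


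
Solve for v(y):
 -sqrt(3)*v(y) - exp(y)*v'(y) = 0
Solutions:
 v(y) = C1*exp(sqrt(3)*exp(-y))


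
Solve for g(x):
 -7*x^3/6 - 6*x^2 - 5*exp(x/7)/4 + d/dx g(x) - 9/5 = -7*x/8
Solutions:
 g(x) = C1 + 7*x^4/24 + 2*x^3 - 7*x^2/16 + 9*x/5 + 35*exp(x/7)/4


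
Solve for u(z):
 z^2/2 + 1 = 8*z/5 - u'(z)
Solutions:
 u(z) = C1 - z^3/6 + 4*z^2/5 - z


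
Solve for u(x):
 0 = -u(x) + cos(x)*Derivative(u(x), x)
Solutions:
 u(x) = C1*sqrt(sin(x) + 1)/sqrt(sin(x) - 1)


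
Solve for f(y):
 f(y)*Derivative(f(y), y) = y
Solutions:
 f(y) = -sqrt(C1 + y^2)
 f(y) = sqrt(C1 + y^2)


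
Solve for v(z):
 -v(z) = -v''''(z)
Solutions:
 v(z) = C1*exp(-z) + C2*exp(z) + C3*sin(z) + C4*cos(z)


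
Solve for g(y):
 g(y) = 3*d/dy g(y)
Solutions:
 g(y) = C1*exp(y/3)


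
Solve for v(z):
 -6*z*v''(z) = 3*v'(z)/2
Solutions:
 v(z) = C1 + C2*z^(3/4)


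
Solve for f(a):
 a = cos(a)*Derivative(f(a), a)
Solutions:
 f(a) = C1 + Integral(a/cos(a), a)


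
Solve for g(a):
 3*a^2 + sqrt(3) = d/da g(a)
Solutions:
 g(a) = C1 + a^3 + sqrt(3)*a


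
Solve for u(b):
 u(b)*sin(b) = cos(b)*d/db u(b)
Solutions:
 u(b) = C1/cos(b)


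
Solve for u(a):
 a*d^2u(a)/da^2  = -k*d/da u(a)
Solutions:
 u(a) = C1 + a^(1 - re(k))*(C2*sin(log(a)*Abs(im(k))) + C3*cos(log(a)*im(k)))


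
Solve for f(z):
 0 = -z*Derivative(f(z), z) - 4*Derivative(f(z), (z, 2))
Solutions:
 f(z) = C1 + C2*erf(sqrt(2)*z/4)


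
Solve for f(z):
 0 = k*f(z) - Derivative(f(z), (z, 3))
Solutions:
 f(z) = C1*exp(k^(1/3)*z) + C2*exp(k^(1/3)*z*(-1 + sqrt(3)*I)/2) + C3*exp(-k^(1/3)*z*(1 + sqrt(3)*I)/2)


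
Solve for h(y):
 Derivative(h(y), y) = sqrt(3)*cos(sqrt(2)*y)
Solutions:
 h(y) = C1 + sqrt(6)*sin(sqrt(2)*y)/2


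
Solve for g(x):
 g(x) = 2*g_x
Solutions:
 g(x) = C1*exp(x/2)


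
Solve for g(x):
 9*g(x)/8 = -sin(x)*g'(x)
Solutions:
 g(x) = C1*(cos(x) + 1)^(9/16)/(cos(x) - 1)^(9/16)


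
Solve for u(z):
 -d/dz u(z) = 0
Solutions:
 u(z) = C1


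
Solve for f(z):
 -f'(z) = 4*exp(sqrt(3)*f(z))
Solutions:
 f(z) = sqrt(3)*(2*log(1/(C1 + 4*z)) - log(3))/6


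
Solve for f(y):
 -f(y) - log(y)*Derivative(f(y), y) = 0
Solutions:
 f(y) = C1*exp(-li(y))


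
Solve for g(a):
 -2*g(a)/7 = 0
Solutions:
 g(a) = 0


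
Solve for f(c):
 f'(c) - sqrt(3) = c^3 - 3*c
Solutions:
 f(c) = C1 + c^4/4 - 3*c^2/2 + sqrt(3)*c


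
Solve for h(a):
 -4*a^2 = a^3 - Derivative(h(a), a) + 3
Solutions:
 h(a) = C1 + a^4/4 + 4*a^3/3 + 3*a


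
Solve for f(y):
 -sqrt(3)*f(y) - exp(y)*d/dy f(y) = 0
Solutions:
 f(y) = C1*exp(sqrt(3)*exp(-y))


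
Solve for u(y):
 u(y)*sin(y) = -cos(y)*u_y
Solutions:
 u(y) = C1*cos(y)


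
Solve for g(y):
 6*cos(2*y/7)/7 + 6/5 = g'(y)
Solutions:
 g(y) = C1 + 6*y/5 + 3*sin(2*y/7)


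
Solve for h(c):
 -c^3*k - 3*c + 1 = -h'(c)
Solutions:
 h(c) = C1 + c^4*k/4 + 3*c^2/2 - c


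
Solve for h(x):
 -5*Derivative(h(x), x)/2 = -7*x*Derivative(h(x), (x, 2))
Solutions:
 h(x) = C1 + C2*x^(19/14)


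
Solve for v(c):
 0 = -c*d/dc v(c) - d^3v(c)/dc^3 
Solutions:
 v(c) = C1 + Integral(C2*airyai(-c) + C3*airybi(-c), c)


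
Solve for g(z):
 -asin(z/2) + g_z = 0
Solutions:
 g(z) = C1 + z*asin(z/2) + sqrt(4 - z^2)


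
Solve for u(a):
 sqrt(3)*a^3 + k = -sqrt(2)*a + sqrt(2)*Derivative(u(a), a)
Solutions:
 u(a) = C1 + sqrt(6)*a^4/8 + a^2/2 + sqrt(2)*a*k/2


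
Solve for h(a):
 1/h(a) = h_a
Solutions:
 h(a) = -sqrt(C1 + 2*a)
 h(a) = sqrt(C1 + 2*a)


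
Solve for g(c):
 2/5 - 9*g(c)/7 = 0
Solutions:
 g(c) = 14/45


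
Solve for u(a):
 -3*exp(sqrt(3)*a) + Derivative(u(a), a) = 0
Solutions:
 u(a) = C1 + sqrt(3)*exp(sqrt(3)*a)


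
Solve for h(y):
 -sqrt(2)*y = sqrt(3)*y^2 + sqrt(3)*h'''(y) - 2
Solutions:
 h(y) = C1 + C2*y + C3*y^2 - y^5/60 - sqrt(6)*y^4/72 + sqrt(3)*y^3/9


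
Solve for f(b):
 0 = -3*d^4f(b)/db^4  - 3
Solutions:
 f(b) = C1 + C2*b + C3*b^2 + C4*b^3 - b^4/24


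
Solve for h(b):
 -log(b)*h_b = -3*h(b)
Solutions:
 h(b) = C1*exp(3*li(b))


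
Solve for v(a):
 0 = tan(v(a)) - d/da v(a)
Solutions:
 v(a) = pi - asin(C1*exp(a))
 v(a) = asin(C1*exp(a))


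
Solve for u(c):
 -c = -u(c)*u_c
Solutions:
 u(c) = -sqrt(C1 + c^2)
 u(c) = sqrt(C1 + c^2)


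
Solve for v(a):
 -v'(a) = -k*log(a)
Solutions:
 v(a) = C1 + a*k*log(a) - a*k


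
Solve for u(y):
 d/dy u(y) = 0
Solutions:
 u(y) = C1


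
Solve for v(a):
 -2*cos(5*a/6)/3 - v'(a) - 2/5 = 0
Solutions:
 v(a) = C1 - 2*a/5 - 4*sin(5*a/6)/5


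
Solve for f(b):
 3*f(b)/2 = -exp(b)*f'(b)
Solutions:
 f(b) = C1*exp(3*exp(-b)/2)


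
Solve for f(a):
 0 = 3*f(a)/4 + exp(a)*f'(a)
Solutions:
 f(a) = C1*exp(3*exp(-a)/4)


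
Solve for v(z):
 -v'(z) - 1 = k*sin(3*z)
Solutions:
 v(z) = C1 + k*cos(3*z)/3 - z


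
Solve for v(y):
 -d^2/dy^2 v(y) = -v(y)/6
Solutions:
 v(y) = C1*exp(-sqrt(6)*y/6) + C2*exp(sqrt(6)*y/6)


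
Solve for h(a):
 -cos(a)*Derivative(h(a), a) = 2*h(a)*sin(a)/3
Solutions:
 h(a) = C1*cos(a)^(2/3)


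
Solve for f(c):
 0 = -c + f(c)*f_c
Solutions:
 f(c) = -sqrt(C1 + c^2)
 f(c) = sqrt(C1 + c^2)


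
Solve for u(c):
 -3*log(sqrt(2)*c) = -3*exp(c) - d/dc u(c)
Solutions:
 u(c) = C1 + 3*c*log(c) + c*(-3 + 3*log(2)/2) - 3*exp(c)


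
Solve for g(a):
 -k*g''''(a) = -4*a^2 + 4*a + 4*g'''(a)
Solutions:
 g(a) = C1 + C2*a + C3*a^2 + C4*exp(-4*a/k) + a^5/60 - a^4*(k + 2)/48 + a^3*k*(k + 2)/48


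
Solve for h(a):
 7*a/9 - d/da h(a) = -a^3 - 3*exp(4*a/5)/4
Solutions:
 h(a) = C1 + a^4/4 + 7*a^2/18 + 15*exp(4*a/5)/16


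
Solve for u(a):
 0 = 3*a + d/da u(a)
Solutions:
 u(a) = C1 - 3*a^2/2


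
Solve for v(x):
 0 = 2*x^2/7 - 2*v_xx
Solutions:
 v(x) = C1 + C2*x + x^4/84


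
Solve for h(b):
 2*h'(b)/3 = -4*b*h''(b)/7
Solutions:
 h(b) = C1 + C2/b^(1/6)


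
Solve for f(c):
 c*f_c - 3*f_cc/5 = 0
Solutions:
 f(c) = C1 + C2*erfi(sqrt(30)*c/6)


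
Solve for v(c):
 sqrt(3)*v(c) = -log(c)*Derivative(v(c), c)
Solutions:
 v(c) = C1*exp(-sqrt(3)*li(c))


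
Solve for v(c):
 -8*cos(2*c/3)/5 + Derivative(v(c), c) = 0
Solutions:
 v(c) = C1 + 12*sin(2*c/3)/5


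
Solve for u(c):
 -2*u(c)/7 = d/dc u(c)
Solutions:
 u(c) = C1*exp(-2*c/7)


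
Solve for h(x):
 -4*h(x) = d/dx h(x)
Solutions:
 h(x) = C1*exp(-4*x)


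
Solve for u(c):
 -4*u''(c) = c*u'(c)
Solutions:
 u(c) = C1 + C2*erf(sqrt(2)*c/4)


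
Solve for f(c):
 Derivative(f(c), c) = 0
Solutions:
 f(c) = C1


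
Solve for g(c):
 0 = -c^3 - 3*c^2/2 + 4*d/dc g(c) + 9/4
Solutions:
 g(c) = C1 + c^4/16 + c^3/8 - 9*c/16


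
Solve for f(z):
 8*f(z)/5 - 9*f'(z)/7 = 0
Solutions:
 f(z) = C1*exp(56*z/45)


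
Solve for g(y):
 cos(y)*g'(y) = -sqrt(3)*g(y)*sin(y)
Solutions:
 g(y) = C1*cos(y)^(sqrt(3))


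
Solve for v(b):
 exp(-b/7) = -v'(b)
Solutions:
 v(b) = C1 + 7*exp(-b/7)


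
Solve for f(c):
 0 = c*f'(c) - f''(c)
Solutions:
 f(c) = C1 + C2*erfi(sqrt(2)*c/2)


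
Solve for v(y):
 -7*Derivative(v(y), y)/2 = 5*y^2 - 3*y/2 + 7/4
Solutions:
 v(y) = C1 - 10*y^3/21 + 3*y^2/14 - y/2


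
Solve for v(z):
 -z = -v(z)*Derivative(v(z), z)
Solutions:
 v(z) = -sqrt(C1 + z^2)
 v(z) = sqrt(C1 + z^2)


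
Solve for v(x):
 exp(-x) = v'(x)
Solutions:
 v(x) = C1 - exp(-x)


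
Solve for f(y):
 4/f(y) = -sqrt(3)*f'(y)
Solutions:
 f(y) = -sqrt(C1 - 24*sqrt(3)*y)/3
 f(y) = sqrt(C1 - 24*sqrt(3)*y)/3


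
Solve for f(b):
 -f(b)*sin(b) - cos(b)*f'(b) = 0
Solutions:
 f(b) = C1*cos(b)


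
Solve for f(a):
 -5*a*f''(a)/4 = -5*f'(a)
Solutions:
 f(a) = C1 + C2*a^5


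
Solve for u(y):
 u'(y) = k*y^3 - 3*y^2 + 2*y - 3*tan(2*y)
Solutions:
 u(y) = C1 + k*y^4/4 - y^3 + y^2 + 3*log(cos(2*y))/2


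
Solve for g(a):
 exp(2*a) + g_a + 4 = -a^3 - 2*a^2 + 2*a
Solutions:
 g(a) = C1 - a^4/4 - 2*a^3/3 + a^2 - 4*a - exp(2*a)/2
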